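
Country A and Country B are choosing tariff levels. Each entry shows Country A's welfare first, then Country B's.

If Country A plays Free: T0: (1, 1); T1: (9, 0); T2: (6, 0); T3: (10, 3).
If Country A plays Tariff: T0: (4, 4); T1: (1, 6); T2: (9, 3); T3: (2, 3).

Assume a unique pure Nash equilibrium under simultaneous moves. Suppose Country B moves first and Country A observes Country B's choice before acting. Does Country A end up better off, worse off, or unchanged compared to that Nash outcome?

worse off

Solve by backward induction (Country B leads).
- T0 → Country A plays Tariff (best of 1, 4); Country B gets 4.
- T1 → Country A plays Free (best of 9, 1); Country B gets 0.
- T2 → Country A plays Tariff (best of 6, 9); Country B gets 3.
- T3 → Country A plays Free (best of 10, 2); Country B gets 3.
Country B's induced payoffs are 4, 0, 3, 3, so Country B commits to T0. Subgame-perfect outcome: (Tariff, T0) with payoffs (4, 4).
Now find the simultaneous Nash equilibrium.
Country A's best replies: T0→Tariff; T1→Free; T2→Tariff; T3→Free.
Country B's best replies: Free→T3; Tariff→T1.
Only (Free, T3) has each player best-responding; Nash payoffs (10, 3).
Country A earns 4 sequentially versus 10 at the Nash outcome: worse off.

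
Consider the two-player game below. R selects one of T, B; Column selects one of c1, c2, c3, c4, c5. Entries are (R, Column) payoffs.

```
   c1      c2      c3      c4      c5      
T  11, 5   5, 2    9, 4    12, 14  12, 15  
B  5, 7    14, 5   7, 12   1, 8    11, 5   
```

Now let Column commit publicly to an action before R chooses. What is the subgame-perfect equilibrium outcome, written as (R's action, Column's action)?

Backward induction with Column moving first.
- c1: R compares 11, 5 and picks T; Column would get 5.
- c2: R compares 5, 14 and picks B; Column would get 5.
- c3: R compares 9, 7 and picks T; Column would get 4.
- c4: R compares 12, 1 and picks T; Column would get 14.
- c5: R compares 12, 11 and picks T; Column would get 15.
Among 5, 5, 4, 14, 15, the best is 15 at c5. Subgame-perfect outcome: (T, c5) with payoffs (12, 15).

(T, c5)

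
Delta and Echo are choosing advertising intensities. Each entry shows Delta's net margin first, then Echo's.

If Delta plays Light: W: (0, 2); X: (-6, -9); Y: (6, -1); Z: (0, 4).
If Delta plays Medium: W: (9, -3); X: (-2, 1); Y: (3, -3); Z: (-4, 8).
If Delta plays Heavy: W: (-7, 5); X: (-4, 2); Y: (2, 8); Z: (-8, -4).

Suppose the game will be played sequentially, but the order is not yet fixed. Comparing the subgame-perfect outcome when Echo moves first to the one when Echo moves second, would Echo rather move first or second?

second

If Delta leads: Echo's best replies are Light→Z, Medium→Z, Heavy→Y; Delta's induced payoffs 0, -4, 2; outcome (Heavy, Y), payoffs (2, 8).
If Echo leads: Delta's best replies are W→Medium, X→Medium, Y→Light, Z→Light; Echo's induced payoffs -3, 1, -1, 4; outcome (Light, Z), payoffs (0, 4).
Echo gets 4 moving first and 8 moving second, so Echo prefers to move second.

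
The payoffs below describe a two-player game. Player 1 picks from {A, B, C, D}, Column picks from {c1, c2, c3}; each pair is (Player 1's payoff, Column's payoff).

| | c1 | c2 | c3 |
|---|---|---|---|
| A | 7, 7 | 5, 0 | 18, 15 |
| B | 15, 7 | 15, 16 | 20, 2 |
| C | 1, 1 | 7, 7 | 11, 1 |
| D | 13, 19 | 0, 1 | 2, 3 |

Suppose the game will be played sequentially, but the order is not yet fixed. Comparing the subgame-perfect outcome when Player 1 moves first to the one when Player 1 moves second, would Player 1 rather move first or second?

If Player 1 leads: Column's best replies are A→c3, B→c2, C→c2, D→c1; Player 1's induced payoffs 18, 15, 7, 13; outcome (A, c3), payoffs (18, 15).
If Column leads: Player 1's best replies are c1→B, c2→B, c3→B; Column's induced payoffs 7, 16, 2; outcome (B, c2), payoffs (15, 16).
Player 1 gets 18 moving first and 15 moving second, so Player 1 prefers to move first.

first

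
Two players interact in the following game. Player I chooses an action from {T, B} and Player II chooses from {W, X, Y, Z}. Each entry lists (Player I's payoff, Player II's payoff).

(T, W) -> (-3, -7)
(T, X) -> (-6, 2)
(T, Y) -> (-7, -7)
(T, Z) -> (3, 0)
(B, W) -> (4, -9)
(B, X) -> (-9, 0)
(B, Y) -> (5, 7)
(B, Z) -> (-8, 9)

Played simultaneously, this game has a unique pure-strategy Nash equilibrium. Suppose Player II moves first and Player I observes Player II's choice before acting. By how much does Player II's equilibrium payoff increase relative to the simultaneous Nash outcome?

5

Solve by backward induction (Player II leads).
- W → Player I plays B (best of -3, 4); Player II gets -9.
- X → Player I plays T (best of -6, -9); Player II gets 2.
- Y → Player I plays B (best of -7, 5); Player II gets 7.
- Z → Player I plays T (best of 3, -8); Player II gets 0.
Player II's induced payoffs are -9, 2, 7, 0, so Player II commits to Y. Subgame-perfect outcome: (B, Y) with payoffs (5, 7).
For the simultaneous game, intersect best replies.
Player I's best replies: W→B; X→T; Y→B; Z→T.
Player II's best replies: T→X; B→Z.
The unique mutual best reply is (T, X), giving (-6, 2).
Player II's commitment gain: 7 − 2 = 5.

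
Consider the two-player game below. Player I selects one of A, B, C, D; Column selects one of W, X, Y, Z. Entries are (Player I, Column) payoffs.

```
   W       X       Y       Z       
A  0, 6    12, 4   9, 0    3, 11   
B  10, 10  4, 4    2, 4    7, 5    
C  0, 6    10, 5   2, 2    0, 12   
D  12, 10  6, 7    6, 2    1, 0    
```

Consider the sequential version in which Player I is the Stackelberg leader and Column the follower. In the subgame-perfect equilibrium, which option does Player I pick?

Column best-responds to each possible Player I move:
- A: Column compares 6, 4, 0, 11 and picks Z; Player I would get 3.
- B: Column compares 10, 4, 4, 5 and picks W; Player I would get 10.
- C: Column compares 6, 5, 2, 12 and picks Z; Player I would get 0.
- D: Column compares 10, 7, 2, 0 and picks W; Player I would get 12.
Among 3, 10, 0, 12, the best is 12 at D. Subgame-perfect outcome: (D, W) with payoffs (12, 10).

D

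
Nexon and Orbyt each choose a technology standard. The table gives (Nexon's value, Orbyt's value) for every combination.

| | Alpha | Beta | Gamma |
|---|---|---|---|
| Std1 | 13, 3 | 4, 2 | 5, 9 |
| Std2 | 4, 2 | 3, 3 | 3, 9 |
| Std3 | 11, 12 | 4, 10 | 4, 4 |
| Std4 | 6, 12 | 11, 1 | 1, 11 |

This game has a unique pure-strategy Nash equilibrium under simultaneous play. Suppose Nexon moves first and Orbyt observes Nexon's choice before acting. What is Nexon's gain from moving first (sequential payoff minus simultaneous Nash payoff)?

6

Orbyt best-responds to each possible Nexon move:
- Std1 → Orbyt plays Gamma (best of 3, 2, 9); Nexon gets 5.
- Std2 → Orbyt plays Gamma (best of 2, 3, 9); Nexon gets 3.
- Std3 → Orbyt plays Alpha (best of 12, 10, 4); Nexon gets 11.
- Std4 → Orbyt plays Alpha (best of 12, 1, 11); Nexon gets 6.
Maximizing over 5, 3, 11, 6, Nexon chooses Std3. Subgame-perfect outcome: (Std3, Alpha) with payoffs (11, 12).
Under simultaneous play:
Nexon's best replies: Alpha→Std1; Beta→Std4; Gamma→Std1.
Orbyt's best replies: Std1→Gamma; Std2→Gamma; Std3→Alpha; Std4→Alpha.
The unique mutual best reply is (Std1, Gamma), giving (5, 9).
Nexon's commitment gain: 11 − 5 = 6.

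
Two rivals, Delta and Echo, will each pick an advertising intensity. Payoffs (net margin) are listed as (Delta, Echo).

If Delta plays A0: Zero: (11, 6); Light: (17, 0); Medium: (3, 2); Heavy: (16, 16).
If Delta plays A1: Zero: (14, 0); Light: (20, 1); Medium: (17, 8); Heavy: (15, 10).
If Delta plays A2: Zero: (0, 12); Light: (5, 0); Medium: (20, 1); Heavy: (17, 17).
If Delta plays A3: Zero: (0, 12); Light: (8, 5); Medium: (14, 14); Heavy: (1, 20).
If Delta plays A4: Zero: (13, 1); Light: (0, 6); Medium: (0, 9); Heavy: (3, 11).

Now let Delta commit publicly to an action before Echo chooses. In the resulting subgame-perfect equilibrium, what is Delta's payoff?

17

Backward induction with Delta moving first.
- A0: Echo compares 6, 0, 2, 16 and picks Heavy; Delta would get 16.
- A1: Echo compares 0, 1, 8, 10 and picks Heavy; Delta would get 15.
- A2: Echo compares 12, 0, 1, 17 and picks Heavy; Delta would get 17.
- A3: Echo compares 12, 5, 14, 20 and picks Heavy; Delta would get 1.
- A4: Echo compares 1, 6, 9, 11 and picks Heavy; Delta would get 3.
Delta's induced payoffs are 16, 15, 17, 1, 3, so Delta commits to A2. Subgame-perfect outcome: (A2, Heavy) with payoffs (17, 17).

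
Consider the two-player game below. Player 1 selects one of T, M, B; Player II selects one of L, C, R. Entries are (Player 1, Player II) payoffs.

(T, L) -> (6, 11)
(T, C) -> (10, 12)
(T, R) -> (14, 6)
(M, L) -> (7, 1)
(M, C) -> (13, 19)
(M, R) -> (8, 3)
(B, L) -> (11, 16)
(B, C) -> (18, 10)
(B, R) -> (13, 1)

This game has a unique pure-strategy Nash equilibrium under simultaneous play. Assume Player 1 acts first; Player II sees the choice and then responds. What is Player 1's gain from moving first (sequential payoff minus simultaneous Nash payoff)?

2

Player II best-responds to each possible Player 1 move:
- T: BR = C, leader payoff 10.
- M: BR = C, leader payoff 13.
- B: BR = L, leader payoff 11.
Among 10, 13, 11, the best is 13 at M. Subgame-perfect outcome: (M, C) with payoffs (13, 19).
Now find the simultaneous Nash equilibrium.
Player 1's best replies: L→B; C→B; R→T.
Player II's best replies: T→C; M→C; B→L.
Only (B, L) has each player best-responding; Nash payoffs (11, 16).
Player 1's commitment gain: 13 − 11 = 2.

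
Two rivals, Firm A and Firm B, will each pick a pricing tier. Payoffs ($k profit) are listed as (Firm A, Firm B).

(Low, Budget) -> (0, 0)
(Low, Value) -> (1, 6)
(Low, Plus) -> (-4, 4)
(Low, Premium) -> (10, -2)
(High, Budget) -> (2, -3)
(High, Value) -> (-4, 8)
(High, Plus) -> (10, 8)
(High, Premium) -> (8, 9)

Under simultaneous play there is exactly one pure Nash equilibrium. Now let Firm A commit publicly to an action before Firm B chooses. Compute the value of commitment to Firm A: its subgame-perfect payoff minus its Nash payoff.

7

Firm B best-responds to each possible Firm A move:
- Low: BR = Value, leader payoff 1.
- High: BR = Premium, leader payoff 8.
Firm A's induced payoffs are 1, 8, so Firm A commits to High. Subgame-perfect outcome: (High, Premium) with payoffs (8, 9).
For the simultaneous game, intersect best replies.
Firm A's best replies: Budget→High; Value→Low; Plus→High; Premium→Low.
Firm B's best replies: Low→Value; High→Premium.
The unique mutual best reply is (Low, Value), giving (1, 6).
Firm A's commitment gain: 8 − 1 = 7.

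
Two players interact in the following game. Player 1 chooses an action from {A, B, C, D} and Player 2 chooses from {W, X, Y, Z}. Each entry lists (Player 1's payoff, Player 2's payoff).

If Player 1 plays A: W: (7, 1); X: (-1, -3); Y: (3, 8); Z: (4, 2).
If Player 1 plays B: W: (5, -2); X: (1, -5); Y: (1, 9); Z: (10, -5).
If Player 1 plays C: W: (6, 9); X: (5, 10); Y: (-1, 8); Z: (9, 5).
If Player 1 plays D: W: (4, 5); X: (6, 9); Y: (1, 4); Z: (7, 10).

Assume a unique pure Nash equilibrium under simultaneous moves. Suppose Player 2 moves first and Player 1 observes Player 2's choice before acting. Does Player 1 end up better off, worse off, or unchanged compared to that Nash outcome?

better off

Work backward from Player 1's decision.
- W: BR = A, leader payoff 1.
- X: BR = D, leader payoff 9.
- Y: BR = A, leader payoff 8.
- Z: BR = B, leader payoff -5.
Among 1, 9, 8, -5, the best is 9 at X. Subgame-perfect outcome: (D, X) with payoffs (6, 9).
Now find the simultaneous Nash equilibrium.
Player 1's best replies: W→A; X→D; Y→A; Z→B.
Player 2's best replies: A→Y; B→Y; C→X; D→Z.
The unique mutual best reply is (A, Y), giving (3, 8).
Player 1 earns 6 sequentially versus 3 at the Nash outcome: better off.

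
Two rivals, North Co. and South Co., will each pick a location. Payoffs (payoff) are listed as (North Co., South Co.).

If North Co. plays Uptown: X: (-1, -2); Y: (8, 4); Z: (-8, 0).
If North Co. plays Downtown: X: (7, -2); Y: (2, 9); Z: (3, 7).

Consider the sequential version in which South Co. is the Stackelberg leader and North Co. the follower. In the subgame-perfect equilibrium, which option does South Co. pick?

Z

Backward induction with South Co. moving first.
- X → North Co. plays Downtown (best of -1, 7); South Co. gets -2.
- Y → North Co. plays Uptown (best of 8, 2); South Co. gets 4.
- Z → North Co. plays Downtown (best of -8, 3); South Co. gets 7.
South Co.'s induced payoffs are -2, 4, 7, so South Co. commits to Z. Subgame-perfect outcome: (Downtown, Z) with payoffs (3, 7).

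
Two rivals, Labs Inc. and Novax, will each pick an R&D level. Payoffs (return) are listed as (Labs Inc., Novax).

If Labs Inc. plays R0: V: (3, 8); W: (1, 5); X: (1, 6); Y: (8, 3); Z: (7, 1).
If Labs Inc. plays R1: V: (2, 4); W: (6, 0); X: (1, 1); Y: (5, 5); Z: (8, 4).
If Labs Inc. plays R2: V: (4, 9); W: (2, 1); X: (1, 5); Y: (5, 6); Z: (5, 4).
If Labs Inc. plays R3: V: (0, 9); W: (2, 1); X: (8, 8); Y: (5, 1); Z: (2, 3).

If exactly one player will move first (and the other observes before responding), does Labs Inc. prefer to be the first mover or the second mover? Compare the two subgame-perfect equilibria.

If Labs Inc. leads: Novax's best replies are R0→V, R1→Y, R2→V, R3→V; Labs Inc.'s induced payoffs 3, 5, 4, 0; outcome (R1, Y), payoffs (5, 5).
If Novax leads: Labs Inc.'s best replies are V→R2, W→R1, X→R3, Y→R0, Z→R1; Novax's induced payoffs 9, 0, 8, 3, 4; outcome (R2, V), payoffs (4, 9).
Labs Inc. gets 5 moving first and 4 moving second, so Labs Inc. prefers to move first.

first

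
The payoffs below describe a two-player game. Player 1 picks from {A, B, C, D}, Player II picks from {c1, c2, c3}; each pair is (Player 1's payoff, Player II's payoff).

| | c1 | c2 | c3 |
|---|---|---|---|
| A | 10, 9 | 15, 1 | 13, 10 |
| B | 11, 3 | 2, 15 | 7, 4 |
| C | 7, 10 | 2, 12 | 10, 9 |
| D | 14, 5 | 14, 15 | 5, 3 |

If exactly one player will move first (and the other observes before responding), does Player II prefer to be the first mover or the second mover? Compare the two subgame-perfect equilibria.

If Player 1 leads: Player II's best replies are A→c3, B→c2, C→c2, D→c2; Player 1's induced payoffs 13, 2, 2, 14; outcome (D, c2), payoffs (14, 15).
If Player II leads: Player 1's best replies are c1→D, c2→A, c3→A; Player II's induced payoffs 5, 1, 10; outcome (A, c3), payoffs (13, 10).
Player II gets 10 moving first and 15 moving second, so Player II prefers to move second.

second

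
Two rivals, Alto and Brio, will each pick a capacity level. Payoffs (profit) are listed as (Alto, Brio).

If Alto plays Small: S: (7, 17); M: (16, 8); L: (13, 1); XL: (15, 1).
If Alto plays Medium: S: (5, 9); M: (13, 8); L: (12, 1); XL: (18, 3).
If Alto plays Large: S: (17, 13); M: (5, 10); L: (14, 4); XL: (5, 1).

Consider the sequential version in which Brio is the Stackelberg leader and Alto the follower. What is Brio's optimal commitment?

Alto best-responds to each possible Brio move:
- S: Alto compares 7, 5, 17 and picks Large; Brio would get 13.
- M: Alto compares 16, 13, 5 and picks Small; Brio would get 8.
- L: Alto compares 13, 12, 14 and picks Large; Brio would get 4.
- XL: Alto compares 15, 18, 5 and picks Medium; Brio would get 3.
Among 13, 8, 4, 3, the best is 13 at S. Subgame-perfect outcome: (Large, S) with payoffs (17, 13).

S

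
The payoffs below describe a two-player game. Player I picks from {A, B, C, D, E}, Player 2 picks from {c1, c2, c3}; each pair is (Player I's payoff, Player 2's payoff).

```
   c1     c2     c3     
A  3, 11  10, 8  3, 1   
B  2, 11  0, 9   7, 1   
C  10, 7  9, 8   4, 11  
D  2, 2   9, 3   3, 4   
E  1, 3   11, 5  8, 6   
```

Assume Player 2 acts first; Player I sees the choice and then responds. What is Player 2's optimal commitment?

c1

Backward induction with Player 2 moving first.
- c1: Player I compares 3, 2, 10, 2, 1 and picks C; Player 2 would get 7.
- c2: Player I compares 10, 0, 9, 9, 11 and picks E; Player 2 would get 5.
- c3: Player I compares 3, 7, 4, 3, 8 and picks E; Player 2 would get 6.
Player 2's induced payoffs are 7, 5, 6, so Player 2 commits to c1. Subgame-perfect outcome: (C, c1) with payoffs (10, 7).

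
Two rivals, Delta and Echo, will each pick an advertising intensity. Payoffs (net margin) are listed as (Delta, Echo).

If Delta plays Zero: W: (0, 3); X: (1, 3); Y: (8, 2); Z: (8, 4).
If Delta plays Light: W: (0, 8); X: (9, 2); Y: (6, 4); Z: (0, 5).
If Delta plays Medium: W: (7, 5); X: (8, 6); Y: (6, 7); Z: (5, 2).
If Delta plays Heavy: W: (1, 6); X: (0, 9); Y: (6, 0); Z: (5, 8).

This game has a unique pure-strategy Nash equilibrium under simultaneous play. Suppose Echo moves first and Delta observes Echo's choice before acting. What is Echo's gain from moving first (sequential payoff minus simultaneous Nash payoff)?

1

Solve by backward induction (Echo leads).
- W: Delta compares 0, 0, 7, 1 and picks Medium; Echo would get 5.
- X: Delta compares 1, 9, 8, 0 and picks Light; Echo would get 2.
- Y: Delta compares 8, 6, 6, 6 and picks Zero; Echo would get 2.
- Z: Delta compares 8, 0, 5, 5 and picks Zero; Echo would get 4.
Among 5, 2, 2, 4, the best is 5 at W. Subgame-perfect outcome: (Medium, W) with payoffs (7, 5).
Under simultaneous play:
Delta's best replies: W→Medium; X→Light; Y→Zero; Z→Zero.
Echo's best replies: Zero→Z; Light→W; Medium→Y; Heavy→X.
The unique mutual best reply is (Zero, Z), giving (8, 4).
Echo's commitment gain: 5 − 4 = 1.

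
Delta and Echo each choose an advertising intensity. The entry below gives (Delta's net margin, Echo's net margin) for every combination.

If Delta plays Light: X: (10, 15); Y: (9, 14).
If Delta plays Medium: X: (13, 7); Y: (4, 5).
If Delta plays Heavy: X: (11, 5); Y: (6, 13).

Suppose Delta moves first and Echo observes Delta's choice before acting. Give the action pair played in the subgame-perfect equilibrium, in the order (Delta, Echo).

Echo best-responds to each possible Delta move:
- Light: BR = X, leader payoff 10.
- Medium: BR = X, leader payoff 13.
- Heavy: BR = Y, leader payoff 6.
Maximizing over 10, 13, 6, Delta chooses Medium. Subgame-perfect outcome: (Medium, X) with payoffs (13, 7).

(Medium, X)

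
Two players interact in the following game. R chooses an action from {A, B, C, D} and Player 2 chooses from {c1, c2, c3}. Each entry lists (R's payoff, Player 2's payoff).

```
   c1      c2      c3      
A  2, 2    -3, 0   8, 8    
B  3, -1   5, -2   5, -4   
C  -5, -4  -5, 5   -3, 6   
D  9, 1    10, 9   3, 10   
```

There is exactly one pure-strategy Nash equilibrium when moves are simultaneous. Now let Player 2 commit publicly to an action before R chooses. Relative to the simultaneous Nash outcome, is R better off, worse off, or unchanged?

Backward induction with Player 2 moving first.
- c1: BR = D, leader payoff 1.
- c2: BR = D, leader payoff 9.
- c3: BR = A, leader payoff 8.
Among 1, 9, 8, the best is 9 at c2. Subgame-perfect outcome: (D, c2) with payoffs (10, 9).
Under simultaneous play:
R's best replies: c1→D; c2→D; c3→A.
Player 2's best replies: A→c3; B→c1; C→c3; D→c3.
Only (A, c3) has each player best-responding; Nash payoffs (8, 8).
R earns 10 sequentially versus 8 at the Nash outcome: better off.

better off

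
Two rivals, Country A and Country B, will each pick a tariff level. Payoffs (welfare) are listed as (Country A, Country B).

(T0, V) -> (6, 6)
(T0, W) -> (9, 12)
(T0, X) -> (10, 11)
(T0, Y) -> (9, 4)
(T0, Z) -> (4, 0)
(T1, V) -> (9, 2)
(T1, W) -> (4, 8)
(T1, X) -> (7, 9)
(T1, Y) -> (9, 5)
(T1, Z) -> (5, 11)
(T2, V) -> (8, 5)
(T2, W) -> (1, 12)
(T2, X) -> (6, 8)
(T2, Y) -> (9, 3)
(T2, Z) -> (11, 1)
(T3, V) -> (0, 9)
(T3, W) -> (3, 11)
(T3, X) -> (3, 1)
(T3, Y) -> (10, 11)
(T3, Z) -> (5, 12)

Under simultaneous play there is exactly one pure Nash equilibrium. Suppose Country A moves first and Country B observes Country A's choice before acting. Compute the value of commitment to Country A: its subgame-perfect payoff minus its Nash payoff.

Country B best-responds to each possible Country A move:
- T0: Country B compares 6, 12, 11, 4, 0 and picks W; Country A would get 9.
- T1: Country B compares 2, 8, 9, 5, 11 and picks Z; Country A would get 5.
- T2: Country B compares 5, 12, 8, 3, 1 and picks W; Country A would get 1.
- T3: Country B compares 9, 11, 1, 11, 12 and picks Z; Country A would get 5.
Among 9, 5, 1, 5, the best is 9 at T0. Subgame-perfect outcome: (T0, W) with payoffs (9, 12).
Now find the simultaneous Nash equilibrium.
Country A's best replies: V→T1; W→T0; X→T0; Y→T3; Z→T2.
Country B's best replies: T0→W; T1→Z; T2→W; T3→Z.
Only (T0, W) has each player best-responding; Nash payoffs (9, 12).
Country A's commitment gain: 9 − 9 = 0.

0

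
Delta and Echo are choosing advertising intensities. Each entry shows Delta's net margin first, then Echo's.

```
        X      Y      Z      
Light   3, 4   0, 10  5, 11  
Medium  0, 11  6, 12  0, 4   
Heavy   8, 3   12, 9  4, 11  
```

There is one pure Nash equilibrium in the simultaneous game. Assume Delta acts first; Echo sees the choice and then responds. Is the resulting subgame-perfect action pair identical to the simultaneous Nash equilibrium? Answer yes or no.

Work backward from Echo's decision.
- Light: Echo compares 4, 10, 11 and picks Z; Delta would get 5.
- Medium: Echo compares 11, 12, 4 and picks Y; Delta would get 6.
- Heavy: Echo compares 3, 9, 11 and picks Z; Delta would get 4.
Delta's induced payoffs are 5, 6, 4, so Delta commits to Medium. Subgame-perfect outcome: (Medium, Y) with payoffs (6, 12).
Now find the simultaneous Nash equilibrium.
Delta's best replies: X→Heavy; Y→Heavy; Z→Light.
Echo's best replies: Light→Z; Medium→Y; Heavy→Z.
Only (Light, Z) has each player best-responding; Nash payoffs (5, 11).
Sequential outcome (Medium, Y) differs from the Nash profile (Light, Z).

no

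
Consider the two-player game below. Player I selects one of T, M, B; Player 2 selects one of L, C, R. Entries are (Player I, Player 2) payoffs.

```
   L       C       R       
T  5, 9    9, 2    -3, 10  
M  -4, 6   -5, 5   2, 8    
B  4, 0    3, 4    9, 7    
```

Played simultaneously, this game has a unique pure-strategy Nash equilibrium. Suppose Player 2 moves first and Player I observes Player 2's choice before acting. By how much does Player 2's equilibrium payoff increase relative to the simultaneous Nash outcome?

Backward induction with Player 2 moving first.
- L: Player I compares 5, -4, 4 and picks T; Player 2 would get 9.
- C: Player I compares 9, -5, 3 and picks T; Player 2 would get 2.
- R: Player I compares -3, 2, 9 and picks B; Player 2 would get 7.
Among 9, 2, 7, the best is 9 at L. Subgame-perfect outcome: (T, L) with payoffs (5, 9).
Under simultaneous play:
Player I's best replies: L→T; C→T; R→B.
Player 2's best replies: T→R; M→R; B→R.
The unique mutual best reply is (B, R), giving (9, 7).
Player 2's commitment gain: 9 − 7 = 2.

2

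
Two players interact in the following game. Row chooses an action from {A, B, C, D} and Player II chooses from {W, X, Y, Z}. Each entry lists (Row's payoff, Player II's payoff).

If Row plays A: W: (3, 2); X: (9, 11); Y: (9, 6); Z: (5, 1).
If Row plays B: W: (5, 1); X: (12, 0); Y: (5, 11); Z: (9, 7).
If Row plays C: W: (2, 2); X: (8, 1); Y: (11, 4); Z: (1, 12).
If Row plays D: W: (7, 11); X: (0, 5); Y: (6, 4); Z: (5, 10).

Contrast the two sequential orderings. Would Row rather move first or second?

If Row leads: Player II's best replies are A→X, B→Y, C→Z, D→W; Row's induced payoffs 9, 5, 1, 7; outcome (A, X), payoffs (9, 11).
If Player II leads: Row's best replies are W→D, X→B, Y→C, Z→B; Player II's induced payoffs 11, 0, 4, 7; outcome (D, W), payoffs (7, 11).
Row gets 9 moving first and 7 moving second, so Row prefers to move first.

first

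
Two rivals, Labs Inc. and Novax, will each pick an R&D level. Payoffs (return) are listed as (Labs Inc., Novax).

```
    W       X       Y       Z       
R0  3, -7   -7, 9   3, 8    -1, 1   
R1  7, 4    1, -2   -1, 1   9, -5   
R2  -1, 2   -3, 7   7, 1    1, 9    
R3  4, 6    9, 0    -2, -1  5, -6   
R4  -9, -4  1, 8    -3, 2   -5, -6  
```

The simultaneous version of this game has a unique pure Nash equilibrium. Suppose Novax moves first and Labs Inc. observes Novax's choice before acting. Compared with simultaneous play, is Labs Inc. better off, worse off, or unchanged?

Solve by backward induction (Novax leads).
- W: Labs Inc. compares 3, 7, -1, 4, -9 and picks R1; Novax would get 4.
- X: Labs Inc. compares -7, 1, -3, 9, 1 and picks R3; Novax would get 0.
- Y: Labs Inc. compares 3, -1, 7, -2, -3 and picks R2; Novax would get 1.
- Z: Labs Inc. compares -1, 9, 1, 5, -5 and picks R1; Novax would get -5.
Among 4, 0, 1, -5, the best is 4 at W. Subgame-perfect outcome: (R1, W) with payoffs (7, 4).
Now find the simultaneous Nash equilibrium.
Labs Inc.'s best replies: W→R1; X→R3; Y→R2; Z→R1.
Novax's best replies: R0→X; R1→W; R2→Z; R3→W; R4→X.
The unique mutual best reply is (R1, W), giving (7, 4).
Labs Inc. earns 7 sequentially versus 7 at the Nash outcome: unchanged.

unchanged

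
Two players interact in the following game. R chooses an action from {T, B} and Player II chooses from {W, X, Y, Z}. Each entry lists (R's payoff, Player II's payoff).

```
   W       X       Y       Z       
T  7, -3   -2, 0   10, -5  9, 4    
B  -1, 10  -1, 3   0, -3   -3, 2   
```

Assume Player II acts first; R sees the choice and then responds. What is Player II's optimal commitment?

Z

Solve by backward induction (Player II leads).
- W: BR = T, leader payoff -3.
- X: BR = B, leader payoff 3.
- Y: BR = T, leader payoff -5.
- Z: BR = T, leader payoff 4.
Among -3, 3, -5, 4, the best is 4 at Z. Subgame-perfect outcome: (T, Z) with payoffs (9, 4).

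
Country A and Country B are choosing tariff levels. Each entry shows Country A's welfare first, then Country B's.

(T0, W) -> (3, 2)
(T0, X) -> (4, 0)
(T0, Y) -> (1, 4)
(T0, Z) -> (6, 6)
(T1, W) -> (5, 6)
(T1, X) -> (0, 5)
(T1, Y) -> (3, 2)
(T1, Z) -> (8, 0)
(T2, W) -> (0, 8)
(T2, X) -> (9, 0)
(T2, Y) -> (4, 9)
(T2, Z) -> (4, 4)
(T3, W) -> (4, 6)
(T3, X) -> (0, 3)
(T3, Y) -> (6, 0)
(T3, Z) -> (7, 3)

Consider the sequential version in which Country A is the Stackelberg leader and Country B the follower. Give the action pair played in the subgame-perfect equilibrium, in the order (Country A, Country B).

(T0, Z)

Work backward from Country B's decision.
- T0: BR = Z, leader payoff 6.
- T1: BR = W, leader payoff 5.
- T2: BR = Y, leader payoff 4.
- T3: BR = W, leader payoff 4.
Among 6, 5, 4, 4, the best is 6 at T0. Subgame-perfect outcome: (T0, Z) with payoffs (6, 6).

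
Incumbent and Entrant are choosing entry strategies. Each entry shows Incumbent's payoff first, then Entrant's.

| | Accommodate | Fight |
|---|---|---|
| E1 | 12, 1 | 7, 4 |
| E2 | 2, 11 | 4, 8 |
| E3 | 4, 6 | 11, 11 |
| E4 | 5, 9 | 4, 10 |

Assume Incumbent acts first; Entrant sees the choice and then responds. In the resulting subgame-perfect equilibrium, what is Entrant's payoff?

11

Entrant best-responds to each possible Incumbent move:
- E1: BR = Fight, leader payoff 7.
- E2: BR = Accommodate, leader payoff 2.
- E3: BR = Fight, leader payoff 11.
- E4: BR = Fight, leader payoff 4.
Among 7, 2, 11, 4, the best is 11 at E3. Subgame-perfect outcome: (E3, Fight) with payoffs (11, 11).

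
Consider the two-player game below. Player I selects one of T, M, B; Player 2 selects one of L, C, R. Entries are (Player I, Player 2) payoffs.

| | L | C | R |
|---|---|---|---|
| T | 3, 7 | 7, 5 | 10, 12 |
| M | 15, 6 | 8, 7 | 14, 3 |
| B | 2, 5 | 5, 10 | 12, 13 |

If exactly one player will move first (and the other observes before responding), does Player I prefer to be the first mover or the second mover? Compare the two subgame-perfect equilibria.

first

If Player I leads: Player 2's best replies are T→R, M→C, B→R; Player I's induced payoffs 10, 8, 12; outcome (B, R), payoffs (12, 13).
If Player 2 leads: Player I's best replies are L→M, C→M, R→M; Player 2's induced payoffs 6, 7, 3; outcome (M, C), payoffs (8, 7).
Player I gets 12 moving first and 8 moving second, so Player I prefers to move first.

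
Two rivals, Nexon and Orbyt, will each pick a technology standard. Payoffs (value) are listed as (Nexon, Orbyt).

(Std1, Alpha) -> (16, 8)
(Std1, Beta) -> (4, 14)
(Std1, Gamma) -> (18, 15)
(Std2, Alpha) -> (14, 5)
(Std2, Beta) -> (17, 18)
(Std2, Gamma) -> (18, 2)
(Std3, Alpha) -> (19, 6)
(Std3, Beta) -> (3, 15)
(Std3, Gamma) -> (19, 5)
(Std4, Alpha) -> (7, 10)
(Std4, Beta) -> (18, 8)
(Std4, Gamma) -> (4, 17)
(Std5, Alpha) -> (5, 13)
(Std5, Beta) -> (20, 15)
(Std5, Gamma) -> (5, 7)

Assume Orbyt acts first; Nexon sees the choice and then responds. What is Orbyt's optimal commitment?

Beta

Nexon best-responds to each possible Orbyt move:
- Alpha → Nexon plays Std3 (best of 16, 14, 19, 7, 5); Orbyt gets 6.
- Beta → Nexon plays Std5 (best of 4, 17, 3, 18, 20); Orbyt gets 15.
- Gamma → Nexon plays Std3 (best of 18, 18, 19, 4, 5); Orbyt gets 5.
Orbyt's induced payoffs are 6, 15, 5, so Orbyt commits to Beta. Subgame-perfect outcome: (Std5, Beta) with payoffs (20, 15).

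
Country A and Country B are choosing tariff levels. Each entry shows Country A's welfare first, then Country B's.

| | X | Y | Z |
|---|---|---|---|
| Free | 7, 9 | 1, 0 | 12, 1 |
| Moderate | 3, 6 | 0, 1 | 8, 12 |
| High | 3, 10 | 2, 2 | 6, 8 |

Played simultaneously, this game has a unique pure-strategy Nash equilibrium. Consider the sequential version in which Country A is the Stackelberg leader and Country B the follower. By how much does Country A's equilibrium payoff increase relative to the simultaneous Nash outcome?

Country B best-responds to each possible Country A move:
- Free: Country B compares 9, 0, 1 and picks X; Country A would get 7.
- Moderate: Country B compares 6, 1, 12 and picks Z; Country A would get 8.
- High: Country B compares 10, 2, 8 and picks X; Country A would get 3.
Among 7, 8, 3, the best is 8 at Moderate. Subgame-perfect outcome: (Moderate, Z) with payoffs (8, 12).
For the simultaneous game, intersect best replies.
Country A's best replies: X→Free; Y→High; Z→Free.
Country B's best replies: Free→X; Moderate→Z; High→X.
The unique mutual best reply is (Free, X), giving (7, 9).
Country A's commitment gain: 8 − 7 = 1.

1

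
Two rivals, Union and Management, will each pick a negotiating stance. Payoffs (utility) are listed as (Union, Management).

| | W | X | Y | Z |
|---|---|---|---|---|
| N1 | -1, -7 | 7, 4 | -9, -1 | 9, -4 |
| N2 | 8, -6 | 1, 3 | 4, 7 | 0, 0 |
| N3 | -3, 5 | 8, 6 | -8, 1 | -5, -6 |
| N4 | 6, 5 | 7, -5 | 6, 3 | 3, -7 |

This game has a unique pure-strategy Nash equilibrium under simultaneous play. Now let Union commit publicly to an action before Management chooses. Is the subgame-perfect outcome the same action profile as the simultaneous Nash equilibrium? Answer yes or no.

Work backward from Management's decision.
- N1: Management compares -7, 4, -1, -4 and picks X; Union would get 7.
- N2: Management compares -6, 3, 7, 0 and picks Y; Union would get 4.
- N3: Management compares 5, 6, 1, -6 and picks X; Union would get 8.
- N4: Management compares 5, -5, 3, -7 and picks W; Union would get 6.
Union's induced payoffs are 7, 4, 8, 6, so Union commits to N3. Subgame-perfect outcome: (N3, X) with payoffs (8, 6).
For the simultaneous game, intersect best replies.
Union's best replies: W→N2; X→N3; Y→N4; Z→N1.
Management's best replies: N1→X; N2→Y; N3→X; N4→W.
Only (N3, X) has each player best-responding; Nash payoffs (8, 6).
Sequential outcome (N3, X) coincides with the Nash profile (N3, X).

yes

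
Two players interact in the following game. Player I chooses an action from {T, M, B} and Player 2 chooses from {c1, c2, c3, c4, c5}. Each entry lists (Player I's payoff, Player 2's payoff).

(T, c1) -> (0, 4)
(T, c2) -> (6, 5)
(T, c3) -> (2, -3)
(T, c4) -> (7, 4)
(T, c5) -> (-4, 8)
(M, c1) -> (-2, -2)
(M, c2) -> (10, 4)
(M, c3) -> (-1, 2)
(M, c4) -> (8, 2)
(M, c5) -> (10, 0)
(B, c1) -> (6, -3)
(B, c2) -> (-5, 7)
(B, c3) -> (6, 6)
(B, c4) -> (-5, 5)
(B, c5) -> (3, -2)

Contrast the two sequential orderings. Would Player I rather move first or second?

If Player I leads: Player 2's best replies are T→c5, M→c2, B→c2; Player I's induced payoffs -4, 10, -5; outcome (M, c2), payoffs (10, 4).
If Player 2 leads: Player I's best replies are c1→B, c2→M, c3→B, c4→M, c5→M; Player 2's induced payoffs -3, 4, 6, 2, 0; outcome (B, c3), payoffs (6, 6).
Player I gets 10 moving first and 6 moving second, so Player I prefers to move first.

first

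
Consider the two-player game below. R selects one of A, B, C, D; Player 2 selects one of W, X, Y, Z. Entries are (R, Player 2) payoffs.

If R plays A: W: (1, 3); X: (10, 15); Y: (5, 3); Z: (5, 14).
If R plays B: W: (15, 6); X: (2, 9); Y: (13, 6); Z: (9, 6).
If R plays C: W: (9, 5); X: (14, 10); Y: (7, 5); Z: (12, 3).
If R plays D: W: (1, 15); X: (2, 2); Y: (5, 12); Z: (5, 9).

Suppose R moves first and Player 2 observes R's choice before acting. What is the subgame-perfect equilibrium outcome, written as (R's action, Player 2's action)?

(C, X)

Backward induction with R moving first.
- A: Player 2 compares 3, 15, 3, 14 and picks X; R would get 10.
- B: Player 2 compares 6, 9, 6, 6 and picks X; R would get 2.
- C: Player 2 compares 5, 10, 5, 3 and picks X; R would get 14.
- D: Player 2 compares 15, 2, 12, 9 and picks W; R would get 1.
R's induced payoffs are 10, 2, 14, 1, so R commits to C. Subgame-perfect outcome: (C, X) with payoffs (14, 10).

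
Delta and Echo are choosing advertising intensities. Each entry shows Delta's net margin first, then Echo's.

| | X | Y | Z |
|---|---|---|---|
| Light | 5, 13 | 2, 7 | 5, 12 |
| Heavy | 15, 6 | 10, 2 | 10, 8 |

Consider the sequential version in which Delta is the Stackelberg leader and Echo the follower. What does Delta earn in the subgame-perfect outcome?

10

Solve by backward induction (Delta leads).
- Light → Echo plays X (best of 13, 7, 12); Delta gets 5.
- Heavy → Echo plays Z (best of 6, 2, 8); Delta gets 10.
Delta's induced payoffs are 5, 10, so Delta commits to Heavy. Subgame-perfect outcome: (Heavy, Z) with payoffs (10, 8).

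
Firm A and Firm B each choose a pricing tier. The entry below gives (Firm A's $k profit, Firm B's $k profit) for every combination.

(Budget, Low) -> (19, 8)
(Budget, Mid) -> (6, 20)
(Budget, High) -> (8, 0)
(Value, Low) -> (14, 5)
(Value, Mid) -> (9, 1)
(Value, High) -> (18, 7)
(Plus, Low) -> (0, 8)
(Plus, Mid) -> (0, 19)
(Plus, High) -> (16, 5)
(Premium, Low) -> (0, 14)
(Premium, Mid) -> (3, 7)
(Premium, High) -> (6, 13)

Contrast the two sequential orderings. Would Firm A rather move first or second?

second

If Firm A leads: Firm B's best replies are Budget→Mid, Value→High, Plus→Mid, Premium→Low; Firm A's induced payoffs 6, 18, 0, 0; outcome (Value, High), payoffs (18, 7).
If Firm B leads: Firm A's best replies are Low→Budget, Mid→Value, High→Value; Firm B's induced payoffs 8, 1, 7; outcome (Budget, Low), payoffs (19, 8).
Firm A gets 18 moving first and 19 moving second, so Firm A prefers to move second.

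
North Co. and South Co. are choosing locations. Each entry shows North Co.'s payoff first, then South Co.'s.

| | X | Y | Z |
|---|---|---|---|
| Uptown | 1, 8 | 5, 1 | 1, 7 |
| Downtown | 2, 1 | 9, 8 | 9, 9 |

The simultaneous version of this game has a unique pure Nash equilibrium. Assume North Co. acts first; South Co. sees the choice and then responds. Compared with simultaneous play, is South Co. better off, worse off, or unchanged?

unchanged

Work backward from South Co.'s decision.
- Uptown: BR = X, leader payoff 1.
- Downtown: BR = Z, leader payoff 9.
Maximizing over 1, 9, North Co. chooses Downtown. Subgame-perfect outcome: (Downtown, Z) with payoffs (9, 9).
Under simultaneous play:
North Co.'s best replies: X→Downtown; Y→Downtown; Z→Downtown.
South Co.'s best replies: Uptown→X; Downtown→Z.
The unique mutual best reply is (Downtown, Z), giving (9, 9).
South Co. earns 9 sequentially versus 9 at the Nash outcome: unchanged.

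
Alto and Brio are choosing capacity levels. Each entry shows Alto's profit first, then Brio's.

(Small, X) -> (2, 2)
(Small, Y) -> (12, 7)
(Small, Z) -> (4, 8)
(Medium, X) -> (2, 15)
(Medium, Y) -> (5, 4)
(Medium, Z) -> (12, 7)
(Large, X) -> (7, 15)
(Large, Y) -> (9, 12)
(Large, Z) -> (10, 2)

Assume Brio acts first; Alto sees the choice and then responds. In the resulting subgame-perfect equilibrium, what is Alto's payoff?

Work backward from Alto's decision.
- X: Alto compares 2, 2, 7 and picks Large; Brio would get 15.
- Y: Alto compares 12, 5, 9 and picks Small; Brio would get 7.
- Z: Alto compares 4, 12, 10 and picks Medium; Brio would get 7.
Brio's induced payoffs are 15, 7, 7, so Brio commits to X. Subgame-perfect outcome: (Large, X) with payoffs (7, 15).

7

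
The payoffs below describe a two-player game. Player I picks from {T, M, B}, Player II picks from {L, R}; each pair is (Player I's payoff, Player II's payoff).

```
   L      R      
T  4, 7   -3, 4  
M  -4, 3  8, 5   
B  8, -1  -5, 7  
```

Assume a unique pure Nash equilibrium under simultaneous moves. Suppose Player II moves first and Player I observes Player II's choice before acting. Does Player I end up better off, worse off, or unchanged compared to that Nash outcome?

Backward induction with Player II moving first.
- L → Player I plays B (best of 4, -4, 8); Player II gets -1.
- R → Player I plays M (best of -3, 8, -5); Player II gets 5.
Player II's induced payoffs are -1, 5, so Player II commits to R. Subgame-perfect outcome: (M, R) with payoffs (8, 5).
Under simultaneous play:
Player I's best replies: L→B; R→M.
Player II's best replies: T→L; M→R; B→R.
The unique mutual best reply is (M, R), giving (8, 5).
Player I earns 8 sequentially versus 8 at the Nash outcome: unchanged.

unchanged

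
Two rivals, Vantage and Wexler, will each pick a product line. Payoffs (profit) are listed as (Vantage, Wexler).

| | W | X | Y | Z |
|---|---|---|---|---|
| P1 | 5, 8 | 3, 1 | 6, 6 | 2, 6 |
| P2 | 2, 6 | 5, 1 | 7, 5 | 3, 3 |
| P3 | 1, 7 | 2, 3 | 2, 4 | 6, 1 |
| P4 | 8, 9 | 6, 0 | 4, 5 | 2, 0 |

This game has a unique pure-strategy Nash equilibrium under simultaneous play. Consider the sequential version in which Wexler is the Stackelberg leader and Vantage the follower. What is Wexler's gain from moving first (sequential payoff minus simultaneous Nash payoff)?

0

Backward induction with Wexler moving first.
- W → Vantage plays P4 (best of 5, 2, 1, 8); Wexler gets 9.
- X → Vantage plays P4 (best of 3, 5, 2, 6); Wexler gets 0.
- Y → Vantage plays P2 (best of 6, 7, 2, 4); Wexler gets 5.
- Z → Vantage plays P3 (best of 2, 3, 6, 2); Wexler gets 1.
Among 9, 0, 5, 1, the best is 9 at W. Subgame-perfect outcome: (P4, W) with payoffs (8, 9).
For the simultaneous game, intersect best replies.
Vantage's best replies: W→P4; X→P4; Y→P2; Z→P3.
Wexler's best replies: P1→W; P2→W; P3→W; P4→W.
Only (P4, W) has each player best-responding; Nash payoffs (8, 9).
Wexler's commitment gain: 9 − 9 = 0.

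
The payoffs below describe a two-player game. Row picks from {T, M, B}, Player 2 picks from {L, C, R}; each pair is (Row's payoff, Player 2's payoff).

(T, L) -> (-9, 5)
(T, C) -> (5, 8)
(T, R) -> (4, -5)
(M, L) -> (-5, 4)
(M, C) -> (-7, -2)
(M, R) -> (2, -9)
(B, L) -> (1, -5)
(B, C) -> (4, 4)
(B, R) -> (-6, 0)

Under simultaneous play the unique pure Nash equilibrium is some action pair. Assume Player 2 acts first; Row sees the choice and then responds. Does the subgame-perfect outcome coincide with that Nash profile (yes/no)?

Work backward from Row's decision.
- L: BR = B, leader payoff -5.
- C: BR = T, leader payoff 8.
- R: BR = T, leader payoff -5.
Player 2's induced payoffs are -5, 8, -5, so Player 2 commits to C. Subgame-perfect outcome: (T, C) with payoffs (5, 8).
For the simultaneous game, intersect best replies.
Row's best replies: L→B; C→T; R→T.
Player 2's best replies: T→C; M→L; B→C.
Only (T, C) has each player best-responding; Nash payoffs (5, 8).
Sequential outcome (T, C) coincides with the Nash profile (T, C).

yes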